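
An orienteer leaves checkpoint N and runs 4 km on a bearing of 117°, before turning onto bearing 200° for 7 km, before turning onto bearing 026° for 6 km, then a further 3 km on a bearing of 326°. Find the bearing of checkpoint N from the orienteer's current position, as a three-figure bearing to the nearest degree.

Leg 1 (117°, 4 km): east 4 sin 117° = 3.56, north 4 cos 117° = -1.82
Leg 2 (200°, 7 km): east 7 sin 200° = -2.39, north 7 cos 200° = -6.58
Leg 3 (026°, 6 km): east 6 sin 26° = 2.63, north 6 cos 26° = 5.39
Leg 4 (326°, 3 km): east 3 sin 326° = -1.68, north 3 cos 326° = 2.49
Net displacement: 2.12 east, -0.51 north. Direction back to start is (-2.12, 0.51): bearing = atan2(-2.12, 0.51) mod 360° = 283.61° ≈ 284°.

284°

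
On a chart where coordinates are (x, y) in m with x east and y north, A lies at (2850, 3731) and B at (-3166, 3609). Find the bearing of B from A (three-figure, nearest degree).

269°

Δeast = -3166 − 2850 = -6016.00; Δnorth = 3609 − 3731 = -122.00.
Bearing = atan2(Δeast, Δnorth) mod 360° = 268.84° ≈ 269°.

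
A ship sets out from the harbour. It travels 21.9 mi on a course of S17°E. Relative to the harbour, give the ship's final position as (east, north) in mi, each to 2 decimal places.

Leg 1 (S17°E, 21.9 mi): east 21.9 sin 163° = 6.40, north 21.9 cos 163° = -20.94
Summing: 6.40 mi east, -20.94 mi north → (6.40, -20.94).

(6.40, -20.94)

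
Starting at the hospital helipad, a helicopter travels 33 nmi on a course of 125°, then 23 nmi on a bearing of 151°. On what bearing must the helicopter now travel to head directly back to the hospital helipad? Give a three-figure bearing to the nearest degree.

316°

Leg 1 (125°, 33 nmi): east 33 sin 125° = 27.03, north 33 cos 125° = -18.93
Leg 2 (151°, 23 nmi): east 23 sin 151° = 11.15, north 23 cos 151° = -20.12
Net displacement: 38.18 east, -39.04 north. Direction back to start is (-38.18, 39.04): bearing = atan2(-38.18, 39.04) mod 360° = 315.64° ≈ 316°.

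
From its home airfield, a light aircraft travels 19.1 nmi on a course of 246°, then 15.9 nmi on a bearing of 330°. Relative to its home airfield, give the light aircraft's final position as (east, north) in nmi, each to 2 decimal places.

(-25.40, 6.00)

Leg 1 (246°, 19.1 nmi): east 19.1 sin 246° = -17.45, north 19.1 cos 246° = -7.77
Leg 2 (330°, 15.9 nmi): east 15.9 sin 330° = -7.95, north 15.9 cos 330° = 13.77
Summing: -25.40 nmi east, 6.00 nmi north → (-25.40, 6.00).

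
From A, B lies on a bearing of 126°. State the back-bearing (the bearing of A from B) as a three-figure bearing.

Back-bearing = 126° + 180° = 306°.

306°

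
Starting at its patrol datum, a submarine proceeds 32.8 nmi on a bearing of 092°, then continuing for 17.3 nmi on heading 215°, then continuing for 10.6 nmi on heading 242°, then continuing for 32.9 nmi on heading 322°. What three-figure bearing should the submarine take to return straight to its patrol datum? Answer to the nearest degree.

130°

Leg 1 (092°, 32.8 nmi): east 32.8 sin 92° = 32.78, north 32.8 cos 92° = -1.14
Leg 2 (215°, 17.3 nmi): east 17.3 sin 215° = -9.92, north 17.3 cos 215° = -14.17
Leg 3 (242°, 10.6 nmi): east 10.6 sin 242° = -9.36, north 10.6 cos 242° = -4.98
Leg 4 (322°, 32.9 nmi): east 32.9 sin 322° = -20.26, north 32.9 cos 322° = 25.93
Net displacement: -6.76 east, 5.63 north. Direction back to start is (6.76, -5.63): bearing = atan2(6.76, -5.63) mod 360° = 129.82° ≈ 130°.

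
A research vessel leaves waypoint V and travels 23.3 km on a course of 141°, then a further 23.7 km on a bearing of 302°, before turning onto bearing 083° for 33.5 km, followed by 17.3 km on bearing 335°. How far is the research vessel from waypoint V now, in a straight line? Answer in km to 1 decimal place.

Leg 1 (141°, 23.3 km): east 23.3 sin 141° = 14.66, north 23.3 cos 141° = -18.11
Leg 2 (302°, 23.7 km): east 23.7 sin 302° = -20.10, north 23.7 cos 302° = 12.56
Leg 3 (083°, 33.5 km): east 33.5 sin 83° = 33.25, north 33.5 cos 83° = 4.08
Leg 4 (335°, 17.3 km): east 17.3 sin 335° = -7.31, north 17.3 cos 335° = 15.68
Net: 20.50 east, 14.21 north. Distance = √((20.50)² + (14.21)²) = 24.948 km.

24.9 km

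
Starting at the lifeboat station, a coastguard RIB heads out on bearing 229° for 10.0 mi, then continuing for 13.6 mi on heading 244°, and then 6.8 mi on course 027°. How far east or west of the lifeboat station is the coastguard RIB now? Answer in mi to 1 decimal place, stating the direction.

16.7 mi west

Leg 1 (229°, 10.0 mi): east 10.0 sin 229° = -7.55, north 10.0 cos 229° = -6.56
Leg 2 (244°, 13.6 mi): east 13.6 sin 244° = -12.22, north 13.6 cos 244° = -5.96
Leg 3 (027°, 6.8 mi): east 6.8 sin 27° = 3.09, north 6.8 cos 27° = 6.06
Net east component: -16.68 mi.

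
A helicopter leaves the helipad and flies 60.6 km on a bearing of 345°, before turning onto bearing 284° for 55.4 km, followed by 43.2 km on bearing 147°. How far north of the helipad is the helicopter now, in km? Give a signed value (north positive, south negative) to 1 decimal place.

Leg 1 (345°, 60.6 km): east 60.6 sin 345° = -15.68, north 60.6 cos 345° = 58.54
Leg 2 (284°, 55.4 km): east 55.4 sin 284° = -53.75, north 55.4 cos 284° = 13.40
Leg 3 (147°, 43.2 km): east 43.2 sin 147° = 23.53, north 43.2 cos 147° = -36.23
Net north component: 35.71 km.

35.7 km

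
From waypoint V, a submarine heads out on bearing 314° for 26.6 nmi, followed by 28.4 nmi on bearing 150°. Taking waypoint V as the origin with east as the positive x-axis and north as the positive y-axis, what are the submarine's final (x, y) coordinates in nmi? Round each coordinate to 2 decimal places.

(-4.93, -6.12)

Leg 1 (314°, 26.6 nmi): east 26.6 sin 314° = -19.13, north 26.6 cos 314° = 18.48
Leg 2 (150°, 28.4 nmi): east 28.4 sin 150° = 14.20, north 28.4 cos 150° = -24.60
Summing: -4.93 nmi east, -6.12 nmi north → (-4.93, -6.12).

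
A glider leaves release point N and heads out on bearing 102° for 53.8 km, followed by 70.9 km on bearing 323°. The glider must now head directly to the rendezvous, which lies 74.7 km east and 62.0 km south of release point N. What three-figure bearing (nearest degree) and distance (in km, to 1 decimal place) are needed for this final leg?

149°, 125.4 km

Leg 1 (102°, 53.8 km): east 53.8 sin 102° = 52.62, north 53.8 cos 102° = -11.19
Leg 2 (323°, 70.9 km): east 70.9 sin 323° = -42.67, north 70.9 cos 323° = 56.62
Current position: (9.96, 45.44). Target: (74.7, -62.0). Remaining: Δeast = 64.74, Δnorth = -107.44.
Bearing = atan2(64.74, -107.44) mod 360° = 148.93°; distance = √((64.74)² + (-107.44)²) = 125.438 km.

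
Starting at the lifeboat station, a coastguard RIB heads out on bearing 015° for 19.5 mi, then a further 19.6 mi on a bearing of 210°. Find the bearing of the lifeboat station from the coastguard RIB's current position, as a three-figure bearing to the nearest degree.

111°

Leg 1 (015°, 19.5 mi): east 19.5 sin 15° = 5.05, north 19.5 cos 15° = 18.84
Leg 2 (210°, 19.6 mi): east 19.6 sin 210° = -9.80, north 19.6 cos 210° = -16.97
Net displacement: -4.75 east, 1.86 north. Direction back to start is (4.75, -1.86): bearing = atan2(4.75, -1.86) mod 360° = 111.39° ≈ 111°.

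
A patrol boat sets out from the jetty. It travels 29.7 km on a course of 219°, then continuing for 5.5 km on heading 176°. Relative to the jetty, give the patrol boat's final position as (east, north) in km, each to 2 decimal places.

(-18.31, -28.57)

Leg 1 (219°, 29.7 km): east 29.7 sin 219° = -18.69, north 29.7 cos 219° = -23.08
Leg 2 (176°, 5.5 km): east 5.5 sin 176° = 0.38, north 5.5 cos 176° = -5.49
Summing: -18.31 km east, -28.57 km north → (-18.31, -28.57).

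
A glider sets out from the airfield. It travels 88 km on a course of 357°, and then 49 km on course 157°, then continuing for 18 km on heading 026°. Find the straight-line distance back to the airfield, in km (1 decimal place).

Leg 1 (357°, 88 km): east 88 sin 357° = -4.61, north 88 cos 357° = 87.88
Leg 2 (157°, 49 km): east 49 sin 157° = 19.15, north 49 cos 157° = -45.10
Leg 3 (026°, 18 km): east 18 sin 26° = 7.89, north 18 cos 26° = 16.18
Net: 22.43 east, 58.95 north. Distance = √((22.43)² + (58.95)²) = 63.076 km.

63.1 km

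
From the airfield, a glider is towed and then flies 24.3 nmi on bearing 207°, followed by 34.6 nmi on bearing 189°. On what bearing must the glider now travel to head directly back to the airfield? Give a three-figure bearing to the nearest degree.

Leg 1 (207°, 24.3 nmi): east 24.3 sin 207° = -11.03, north 24.3 cos 207° = -21.65
Leg 2 (189°, 34.6 nmi): east 34.6 sin 189° = -5.41, north 34.6 cos 189° = -34.17
Net displacement: -16.44 east, -55.83 north. Direction back to start is (16.44, 55.83): bearing = atan2(16.44, 55.83) mod 360° = 16.41° ≈ 016°.

016°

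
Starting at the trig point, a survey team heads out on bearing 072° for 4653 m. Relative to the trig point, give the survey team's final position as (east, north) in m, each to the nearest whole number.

Leg 1 (072°, 4653 m): east 4653 sin 72° = 4425.27, north 4653 cos 72° = 1437.86
Summing: 4425.27 m east, 1437.86 m north → (4425, 1438).

(4425, 1438)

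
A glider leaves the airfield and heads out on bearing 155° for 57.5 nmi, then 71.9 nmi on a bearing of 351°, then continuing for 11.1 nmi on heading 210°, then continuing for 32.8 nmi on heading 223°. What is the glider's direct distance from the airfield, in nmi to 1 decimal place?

Leg 1 (155°, 57.5 nmi): east 57.5 sin 155° = 24.30, north 57.5 cos 155° = -52.11
Leg 2 (351°, 71.9 nmi): east 71.9 sin 351° = -11.25, north 71.9 cos 351° = 71.01
Leg 3 (210°, 11.1 nmi): east 11.1 sin 210° = -5.55, north 11.1 cos 210° = -9.61
Leg 4 (223°, 32.8 nmi): east 32.8 sin 223° = -22.37, north 32.8 cos 223° = -23.99
Net: -14.87 east, -14.70 north. Distance = √((-14.87)² + (-14.70)²) = 20.907 nmi.

20.9 nmi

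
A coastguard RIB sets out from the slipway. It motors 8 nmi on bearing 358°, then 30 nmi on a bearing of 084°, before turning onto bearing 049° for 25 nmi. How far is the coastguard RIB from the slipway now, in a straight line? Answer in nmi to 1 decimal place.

Leg 1 (358°, 8 nmi): east 8 sin 358° = -0.28, north 8 cos 358° = 8.00
Leg 2 (084°, 30 nmi): east 30 sin 84° = 29.84, north 30 cos 84° = 3.14
Leg 3 (049°, 25 nmi): east 25 sin 49° = 18.87, north 25 cos 49° = 16.40
Net: 48.42 east, 27.53 north. Distance = √((48.42)² + (27.53)²) = 55.704 nmi.

55.7 nmi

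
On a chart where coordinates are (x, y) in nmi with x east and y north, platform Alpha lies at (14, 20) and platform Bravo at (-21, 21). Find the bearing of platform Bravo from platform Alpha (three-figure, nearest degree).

272°

Δeast = -21 − 14 = -35.00; Δnorth = 21 − 20 = 1.00.
Bearing = atan2(Δeast, Δnorth) mod 360° = 271.64° ≈ 272°.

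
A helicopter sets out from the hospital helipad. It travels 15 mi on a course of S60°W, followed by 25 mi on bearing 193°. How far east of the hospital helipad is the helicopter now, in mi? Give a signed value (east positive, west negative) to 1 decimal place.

Leg 1 (S60°W, 15 mi): east 15 sin 240° = -12.99, north 15 cos 240° = -7.50
Leg 2 (193°, 25 mi): east 25 sin 193° = -5.62, north 25 cos 193° = -24.36
Net east component: -18.61 mi.

-18.6 mi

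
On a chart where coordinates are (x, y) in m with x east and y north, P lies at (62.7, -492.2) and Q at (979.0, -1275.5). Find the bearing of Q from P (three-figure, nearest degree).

Δeast = 979.0 − 62.7 = 916.30; Δnorth = -1275.5 − -492.2 = -783.30.
Bearing = atan2(Δeast, Δnorth) mod 360° = 130.53° ≈ 131°.

131°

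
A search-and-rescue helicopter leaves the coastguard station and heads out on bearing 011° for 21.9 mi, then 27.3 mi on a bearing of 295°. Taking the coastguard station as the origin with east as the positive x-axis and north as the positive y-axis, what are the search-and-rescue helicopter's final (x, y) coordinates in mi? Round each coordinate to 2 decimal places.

(-20.56, 33.04)

Leg 1 (011°, 21.9 mi): east 21.9 sin 11° = 4.18, north 21.9 cos 11° = 21.50
Leg 2 (295°, 27.3 mi): east 27.3 sin 295° = -24.74, north 27.3 cos 295° = 11.54
Summing: -20.56 mi east, 33.04 mi north → (-20.56, 33.04).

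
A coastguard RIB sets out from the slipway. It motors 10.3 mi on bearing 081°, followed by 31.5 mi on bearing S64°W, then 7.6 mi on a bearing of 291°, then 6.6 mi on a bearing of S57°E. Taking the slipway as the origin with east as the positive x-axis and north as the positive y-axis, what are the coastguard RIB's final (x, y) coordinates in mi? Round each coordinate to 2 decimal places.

Leg 1 (081°, 10.3 mi): east 10.3 sin 81° = 10.17, north 10.3 cos 81° = 1.61
Leg 2 (S64°W, 31.5 mi): east 31.5 sin 244° = -28.31, north 31.5 cos 244° = -13.81
Leg 3 (291°, 7.6 mi): east 7.6 sin 291° = -7.10, north 7.6 cos 291° = 2.72
Leg 4 (S57°E, 6.6 mi): east 6.6 sin 123° = 5.54, north 6.6 cos 123° = -3.59
Summing: -19.70 mi east, -13.07 mi north → (-19.70, -13.07).

(-19.70, -13.07)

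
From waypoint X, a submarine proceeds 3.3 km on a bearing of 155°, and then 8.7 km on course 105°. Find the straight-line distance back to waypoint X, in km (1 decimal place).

11.1 km

Leg 1 (155°, 3.3 km): east 3.3 sin 155° = 1.39, north 3.3 cos 155° = -2.99
Leg 2 (105°, 8.7 km): east 8.7 sin 105° = 8.40, north 8.7 cos 105° = -2.25
Net: 9.80 east, -5.24 north. Distance = √((9.80)² + (-5.24)²) = 11.113 km.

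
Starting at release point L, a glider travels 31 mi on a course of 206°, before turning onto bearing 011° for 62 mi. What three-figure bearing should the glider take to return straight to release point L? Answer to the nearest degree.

Leg 1 (206°, 31 mi): east 31 sin 206° = -13.59, north 31 cos 206° = -27.86
Leg 2 (011°, 62 mi): east 62 sin 11° = 11.83, north 62 cos 11° = 60.86
Net displacement: -1.76 east, 33.00 north. Direction back to start is (1.76, -33.00): bearing = atan2(1.76, -33.00) mod 360° = 176.95° ≈ 177°.

177°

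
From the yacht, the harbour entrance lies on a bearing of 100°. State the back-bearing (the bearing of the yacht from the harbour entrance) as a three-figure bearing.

Back-bearing = 100° + 180° = 280°.

280°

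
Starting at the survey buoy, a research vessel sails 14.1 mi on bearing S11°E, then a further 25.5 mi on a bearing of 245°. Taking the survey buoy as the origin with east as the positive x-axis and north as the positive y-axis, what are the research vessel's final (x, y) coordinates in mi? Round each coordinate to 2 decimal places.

(-20.42, -24.62)

Leg 1 (S11°E, 14.1 mi): east 14.1 sin 169° = 2.69, north 14.1 cos 169° = -13.84
Leg 2 (245°, 25.5 mi): east 25.5 sin 245° = -23.11, north 25.5 cos 245° = -10.78
Summing: -20.42 mi east, -24.62 mi north → (-20.42, -24.62).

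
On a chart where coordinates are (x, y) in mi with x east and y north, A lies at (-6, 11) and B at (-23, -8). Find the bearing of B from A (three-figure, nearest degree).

Δeast = -23 − -6 = -17.00; Δnorth = -8 − 11 = -19.00.
Bearing = atan2(Δeast, Δnorth) mod 360° = 221.82° ≈ 222°.

222°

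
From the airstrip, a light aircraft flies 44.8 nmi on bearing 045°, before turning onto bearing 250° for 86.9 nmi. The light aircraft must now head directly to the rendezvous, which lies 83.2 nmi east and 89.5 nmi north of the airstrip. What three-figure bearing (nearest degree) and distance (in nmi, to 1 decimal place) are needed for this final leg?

057°, 159.4 nmi

Leg 1 (045°, 44.8 nmi): east 44.8 sin 45° = 31.68, north 44.8 cos 45° = 31.68
Leg 2 (250°, 86.9 nmi): east 86.9 sin 250° = -81.66, north 86.9 cos 250° = -29.72
Current position: (-49.98, 1.96). Target: (83.2, 89.5). Remaining: Δeast = 133.18, Δnorth = 87.54.
Bearing = atan2(133.18, 87.54) mod 360° = 56.68°; distance = √((133.18)² + (87.54)²) = 159.377 nmi.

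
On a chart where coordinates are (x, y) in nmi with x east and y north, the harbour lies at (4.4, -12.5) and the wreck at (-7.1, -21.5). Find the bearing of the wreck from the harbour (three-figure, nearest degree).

232°

Δeast = -7.1 − 4.4 = -11.50; Δnorth = -21.5 − -12.5 = -9.00.
Bearing = atan2(Δeast, Δnorth) mod 360° = 231.95° ≈ 232°.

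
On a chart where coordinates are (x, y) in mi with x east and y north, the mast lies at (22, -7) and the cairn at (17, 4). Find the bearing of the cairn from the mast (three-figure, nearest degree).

336°

Δeast = 17 − 22 = -5.00; Δnorth = 4 − -7 = 11.00.
Bearing = atan2(Δeast, Δnorth) mod 360° = 335.56° ≈ 336°.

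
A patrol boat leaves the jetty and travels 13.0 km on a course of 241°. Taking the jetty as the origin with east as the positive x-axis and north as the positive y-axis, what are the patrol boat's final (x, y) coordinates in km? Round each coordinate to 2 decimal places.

(-11.37, -6.30)

Leg 1 (241°, 13.0 km): east 13.0 sin 241° = -11.37, north 13.0 cos 241° = -6.30
Summing: -11.37 km east, -6.30 km north → (-11.37, -6.30).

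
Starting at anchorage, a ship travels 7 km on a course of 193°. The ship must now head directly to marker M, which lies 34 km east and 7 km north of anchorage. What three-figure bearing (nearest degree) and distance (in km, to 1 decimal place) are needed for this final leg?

069°, 38.2 km

Leg 1 (193°, 7 km): east 7 sin 193° = -1.57, north 7 cos 193° = -6.82
Current position: (-1.57, -6.82). Target: (34, 7). Remaining: Δeast = 35.57, Δnorth = 13.82.
Bearing = atan2(35.57, 13.82) mod 360° = 68.77°; distance = √((35.57)² + (13.82)²) = 38.165 km.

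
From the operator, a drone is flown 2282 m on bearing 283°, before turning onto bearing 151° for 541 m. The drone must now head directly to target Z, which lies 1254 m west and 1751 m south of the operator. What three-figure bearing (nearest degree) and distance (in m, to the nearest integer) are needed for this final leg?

Leg 1 (283°, 2282 m): east 2282 sin 283° = -2223.51, north 2282 cos 283° = 513.34
Leg 2 (151°, 541 m): east 541 sin 151° = 262.28, north 541 cos 151° = -473.17
Current position: (-1961.23, 40.17). Target: (-1254, -1751). Remaining: Δeast = 707.23, Δnorth = -1791.17.
Bearing = atan2(707.23, -1791.17) mod 360° = 158.45°; distance = √((707.23)² + (-1791.17)²) = 1925.737 m.

158°, 1926 m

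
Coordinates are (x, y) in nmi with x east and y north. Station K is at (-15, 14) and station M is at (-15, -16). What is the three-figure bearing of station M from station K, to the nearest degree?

180°

Δeast = -15 − -15 = 0.00; Δnorth = -16 − 14 = -30.00.
Bearing = atan2(Δeast, Δnorth) mod 360° = 180.00° ≈ 180°.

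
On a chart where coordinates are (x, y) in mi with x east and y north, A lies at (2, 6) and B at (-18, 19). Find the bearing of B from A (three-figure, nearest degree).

Δeast = -18 − 2 = -20.00; Δnorth = 19 − 6 = 13.00.
Bearing = atan2(Δeast, Δnorth) mod 360° = 303.02° ≈ 303°.

303°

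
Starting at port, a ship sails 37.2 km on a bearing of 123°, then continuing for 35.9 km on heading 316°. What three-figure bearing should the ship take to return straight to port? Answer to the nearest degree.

228°

Leg 1 (123°, 37.2 km): east 37.2 sin 123° = 31.20, north 37.2 cos 123° = -20.26
Leg 2 (316°, 35.9 km): east 35.9 sin 316° = -24.94, north 35.9 cos 316° = 25.82
Net displacement: 6.26 east, 5.56 north. Direction back to start is (-6.26, -5.56): bearing = atan2(-6.26, -5.56) mod 360° = 228.37° ≈ 228°.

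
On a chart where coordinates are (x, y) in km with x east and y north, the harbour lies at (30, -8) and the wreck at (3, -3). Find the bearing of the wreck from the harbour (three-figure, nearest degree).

Δeast = 3 − 30 = -27.00; Δnorth = -3 − -8 = 5.00.
Bearing = atan2(Δeast, Δnorth) mod 360° = 280.49° ≈ 280°.

280°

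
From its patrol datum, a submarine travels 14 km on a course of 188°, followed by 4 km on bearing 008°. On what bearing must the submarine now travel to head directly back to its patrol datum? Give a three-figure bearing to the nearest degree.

008°

Leg 1 (188°, 14 km): east 14 sin 188° = -1.95, north 14 cos 188° = -13.86
Leg 2 (008°, 4 km): east 4 sin 8° = 0.56, north 4 cos 8° = 3.96
Net displacement: -1.39 east, -9.90 north. Direction back to start is (1.39, 9.90): bearing = atan2(1.39, 9.90) mod 360° = 8.00° ≈ 008°.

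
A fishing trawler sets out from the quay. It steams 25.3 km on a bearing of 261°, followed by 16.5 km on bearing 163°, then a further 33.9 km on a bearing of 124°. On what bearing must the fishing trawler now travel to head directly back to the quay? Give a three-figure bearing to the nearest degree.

Leg 1 (261°, 25.3 km): east 25.3 sin 261° = -24.99, north 25.3 cos 261° = -3.96
Leg 2 (163°, 16.5 km): east 16.5 sin 163° = 4.82, north 16.5 cos 163° = -15.78
Leg 3 (124°, 33.9 km): east 33.9 sin 124° = 28.10, north 33.9 cos 124° = -18.96
Net displacement: 7.94 east, -38.69 north. Direction back to start is (-7.94, 38.69): bearing = atan2(-7.94, 38.69) mod 360° = 348.40° ≈ 348°.

348°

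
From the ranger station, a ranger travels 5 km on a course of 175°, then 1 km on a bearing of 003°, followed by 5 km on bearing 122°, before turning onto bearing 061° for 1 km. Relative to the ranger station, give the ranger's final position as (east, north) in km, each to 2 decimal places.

Leg 1 (175°, 5 km): east 5 sin 175° = 0.44, north 5 cos 175° = -4.98
Leg 2 (003°, 1 km): east 1 sin 3° = 0.05, north 1 cos 3° = 1.00
Leg 3 (122°, 5 km): east 5 sin 122° = 4.24, north 5 cos 122° = -2.65
Leg 4 (061°, 1 km): east 1 sin 61° = 0.87, north 1 cos 61° = 0.48
Summing: 5.60 km east, -6.15 km north → (5.60, -6.15).

(5.60, -6.15)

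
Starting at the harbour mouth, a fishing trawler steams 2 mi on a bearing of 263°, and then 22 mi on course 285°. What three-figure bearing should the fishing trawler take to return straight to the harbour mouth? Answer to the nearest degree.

Leg 1 (263°, 2 mi): east 2 sin 263° = -1.99, north 2 cos 263° = -0.24
Leg 2 (285°, 22 mi): east 22 sin 285° = -21.25, north 22 cos 285° = 5.69
Net displacement: -23.24 east, 5.45 north. Direction back to start is (23.24, -5.45): bearing = atan2(23.24, -5.45) mod 360° = 103.20° ≈ 103°.

103°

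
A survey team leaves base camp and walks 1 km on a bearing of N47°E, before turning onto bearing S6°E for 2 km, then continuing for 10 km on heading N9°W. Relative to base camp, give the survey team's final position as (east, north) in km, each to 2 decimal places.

Leg 1 (N47°E, 1 km): east 1 sin 47° = 0.73, north 1 cos 47° = 0.68
Leg 2 (S6°E, 2 km): east 2 sin 174° = 0.21, north 2 cos 174° = -1.99
Leg 3 (N9°W, 10 km): east 10 sin 351° = -1.56, north 10 cos 351° = 9.88
Summing: -0.62 km east, 8.57 km north → (-0.62, 8.57).

(-0.62, 8.57)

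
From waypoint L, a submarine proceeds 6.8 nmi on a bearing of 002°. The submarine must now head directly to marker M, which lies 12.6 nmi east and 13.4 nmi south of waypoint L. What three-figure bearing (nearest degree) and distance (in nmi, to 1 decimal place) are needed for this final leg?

Leg 1 (002°, 6.8 nmi): east 6.8 sin 2° = 0.24, north 6.8 cos 2° = 6.80
Current position: (0.24, 6.80). Target: (12.6, -13.4). Remaining: Δeast = 12.36, Δnorth = -20.20.
Bearing = atan2(12.36, -20.20) mod 360° = 148.53°; distance = √((12.36)² + (-20.20)²) = 23.679 nmi.

149°, 23.7 nmi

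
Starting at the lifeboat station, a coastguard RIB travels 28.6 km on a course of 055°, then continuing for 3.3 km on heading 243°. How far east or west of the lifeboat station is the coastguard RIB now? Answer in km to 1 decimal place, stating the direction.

20.5 km east

Leg 1 (055°, 28.6 km): east 28.6 sin 55° = 23.43, north 28.6 cos 55° = 16.40
Leg 2 (243°, 3.3 km): east 3.3 sin 243° = -2.94, north 3.3 cos 243° = -1.50
Net east component: 20.49 km.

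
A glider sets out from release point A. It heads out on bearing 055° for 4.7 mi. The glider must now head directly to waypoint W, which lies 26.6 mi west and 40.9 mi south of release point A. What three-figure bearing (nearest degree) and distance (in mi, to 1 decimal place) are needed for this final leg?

Leg 1 (055°, 4.7 mi): east 4.7 sin 55° = 3.85, north 4.7 cos 55° = 2.70
Current position: (3.85, 2.70). Target: (-26.6, -40.9). Remaining: Δeast = -30.45, Δnorth = -43.60.
Bearing = atan2(-30.45, -43.60) mod 360° = 214.93°; distance = √((-30.45)² + (-43.60)²) = 53.177 mi.

215°, 53.2 mi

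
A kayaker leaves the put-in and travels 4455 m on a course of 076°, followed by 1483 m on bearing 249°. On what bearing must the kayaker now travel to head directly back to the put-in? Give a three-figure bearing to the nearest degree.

Leg 1 (076°, 4455 m): east 4455 sin 76° = 4322.67, north 4455 cos 76° = 1077.76
Leg 2 (249°, 1483 m): east 1483 sin 249° = -1384.50, north 1483 cos 249° = -531.46
Net displacement: 2938.17 east, 546.30 north. Direction back to start is (-2938.17, -546.30): bearing = atan2(-2938.17, -546.30) mod 360° = 259.47° ≈ 259°.

259°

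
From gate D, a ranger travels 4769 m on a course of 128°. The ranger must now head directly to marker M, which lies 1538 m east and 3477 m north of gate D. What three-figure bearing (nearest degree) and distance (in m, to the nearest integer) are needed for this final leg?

Leg 1 (128°, 4769 m): east 4769 sin 128° = 3758.02, north 4769 cos 128° = -2936.09
Current position: (3758.02, -2936.09). Target: (1538, 3477). Remaining: Δeast = -2220.02, Δnorth = 6413.09.
Bearing = atan2(-2220.02, 6413.09) mod 360° = 340.91°; distance = √((-2220.02)² + (6413.09)²) = 6786.473 m.

341°, 6786 m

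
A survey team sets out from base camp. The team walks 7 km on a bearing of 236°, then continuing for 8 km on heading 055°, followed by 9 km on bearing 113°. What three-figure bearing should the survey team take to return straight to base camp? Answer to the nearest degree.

Leg 1 (236°, 7 km): east 7 sin 236° = -5.80, north 7 cos 236° = -3.91
Leg 2 (055°, 8 km): east 8 sin 55° = 6.55, north 8 cos 55° = 4.59
Leg 3 (113°, 9 km): east 9 sin 113° = 8.28, north 9 cos 113° = -3.52
Net displacement: 9.03 east, -2.84 north. Direction back to start is (-9.03, 2.84): bearing = atan2(-9.03, 2.84) mod 360° = 287.46° ≈ 287°.

287°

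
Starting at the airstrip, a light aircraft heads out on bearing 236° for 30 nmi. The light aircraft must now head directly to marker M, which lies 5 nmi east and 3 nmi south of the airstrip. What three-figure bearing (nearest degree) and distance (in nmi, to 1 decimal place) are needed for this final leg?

065°, 32.9 nmi

Leg 1 (236°, 30 nmi): east 30 sin 236° = -24.87, north 30 cos 236° = -16.78
Current position: (-24.87, -16.78). Target: (5, -3). Remaining: Δeast = 29.87, Δnorth = 13.78.
Bearing = atan2(29.87, 13.78) mod 360° = 65.24°; distance = √((29.87)² + (13.78)²) = 32.895 nmi.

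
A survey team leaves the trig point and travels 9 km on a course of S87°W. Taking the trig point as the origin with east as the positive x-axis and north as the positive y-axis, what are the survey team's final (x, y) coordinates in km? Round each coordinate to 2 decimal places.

(-8.99, -0.47)

Leg 1 (S87°W, 9 km): east 9 sin 267° = -8.99, north 9 cos 267° = -0.47
Summing: -8.99 km east, -0.47 km north → (-8.99, -0.47).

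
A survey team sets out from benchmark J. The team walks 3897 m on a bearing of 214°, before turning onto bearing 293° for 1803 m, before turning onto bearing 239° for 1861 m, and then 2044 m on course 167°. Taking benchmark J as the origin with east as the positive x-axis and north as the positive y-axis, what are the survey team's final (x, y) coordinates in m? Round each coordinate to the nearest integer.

Leg 1 (214°, 3897 m): east 3897 sin 214° = -2179.17, north 3897 cos 214° = -3230.76
Leg 2 (293°, 1803 m): east 1803 sin 293° = -1659.67, north 1803 cos 293° = 704.49
Leg 3 (239°, 1861 m): east 1861 sin 239° = -1595.19, north 1861 cos 239° = -958.49
Leg 4 (167°, 2044 m): east 2044 sin 167° = 459.80, north 2044 cos 167° = -1991.61
Summing: -4974.23 m east, -5476.37 m north → (-4974, -5476).

(-4974, -5476)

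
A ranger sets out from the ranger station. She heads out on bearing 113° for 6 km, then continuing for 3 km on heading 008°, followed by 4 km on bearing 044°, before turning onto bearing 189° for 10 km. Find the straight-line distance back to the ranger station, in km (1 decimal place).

Leg 1 (113°, 6 km): east 6 sin 113° = 5.52, north 6 cos 113° = -2.34
Leg 2 (008°, 3 km): east 3 sin 8° = 0.42, north 3 cos 8° = 2.97
Leg 3 (044°, 4 km): east 4 sin 44° = 2.78, north 4 cos 44° = 2.88
Leg 4 (189°, 10 km): east 10 sin 189° = -1.56, north 10 cos 189° = -9.88
Net: 7.15 east, -6.37 north. Distance = √((7.15)² + (-6.37)²) = 9.582 km.

9.6 km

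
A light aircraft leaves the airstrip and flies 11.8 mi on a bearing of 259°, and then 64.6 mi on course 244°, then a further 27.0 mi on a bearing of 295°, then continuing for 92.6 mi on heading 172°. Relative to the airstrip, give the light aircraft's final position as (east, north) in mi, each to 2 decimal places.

Leg 1 (259°, 11.8 mi): east 11.8 sin 259° = -11.58, north 11.8 cos 259° = -2.25
Leg 2 (244°, 64.6 mi): east 64.6 sin 244° = -58.06, north 64.6 cos 244° = -28.32
Leg 3 (295°, 27.0 mi): east 27.0 sin 295° = -24.47, north 27.0 cos 295° = 11.41
Leg 4 (172°, 92.6 mi): east 92.6 sin 172° = 12.89, north 92.6 cos 172° = -91.70
Summing: -81.23 mi east, -110.86 mi north → (-81.23, -110.86).

(-81.23, -110.86)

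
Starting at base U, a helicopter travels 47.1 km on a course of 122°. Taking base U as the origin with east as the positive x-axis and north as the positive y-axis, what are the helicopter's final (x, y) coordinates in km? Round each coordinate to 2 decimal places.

(39.94, -24.96)

Leg 1 (122°, 47.1 km): east 47.1 sin 122° = 39.94, north 47.1 cos 122° = -24.96
Summing: 39.94 km east, -24.96 km north → (39.94, -24.96).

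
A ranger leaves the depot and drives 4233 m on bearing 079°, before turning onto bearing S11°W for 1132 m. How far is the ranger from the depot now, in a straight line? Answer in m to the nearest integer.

Leg 1 (079°, 4233 m): east 4233 sin 79° = 4155.23, north 4233 cos 79° = 807.69
Leg 2 (S11°W, 1132 m): east 1132 sin 191° = -216.00, north 1132 cos 191° = -1111.20
Net: 3939.23 east, -303.51 north. Distance = √((3939.23)² + (-303.51)²) = 3950.907 m.

3951 m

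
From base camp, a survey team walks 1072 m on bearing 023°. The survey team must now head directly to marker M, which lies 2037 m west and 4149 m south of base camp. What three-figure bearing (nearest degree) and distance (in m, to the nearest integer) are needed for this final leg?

Leg 1 (023°, 1072 m): east 1072 sin 23° = 418.86, north 1072 cos 23° = 986.78
Current position: (418.86, 986.78). Target: (-2037, -4149). Remaining: Δeast = -2455.86, Δnorth = -5135.78.
Bearing = atan2(-2455.86, -5135.78) mod 360° = 205.56°; distance = √((-2455.86)² + (-5135.78)²) = 5692.760 m.

206°, 5693 m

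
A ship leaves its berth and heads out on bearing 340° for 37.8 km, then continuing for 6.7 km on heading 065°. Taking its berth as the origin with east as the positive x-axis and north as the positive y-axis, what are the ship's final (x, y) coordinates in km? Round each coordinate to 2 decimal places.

(-6.86, 38.35)

Leg 1 (340°, 37.8 km): east 37.8 sin 340° = -12.93, north 37.8 cos 340° = 35.52
Leg 2 (065°, 6.7 km): east 6.7 sin 65° = 6.07, north 6.7 cos 65° = 2.83
Summing: -6.86 km east, 38.35 km north → (-6.86, 38.35).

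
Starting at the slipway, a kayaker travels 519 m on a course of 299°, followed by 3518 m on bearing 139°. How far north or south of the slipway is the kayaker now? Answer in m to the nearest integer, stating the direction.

Leg 1 (299°, 519 m): east 519 sin 299° = -453.93, north 519 cos 299° = 251.62
Leg 2 (139°, 3518 m): east 3518 sin 139° = 2308.02, north 3518 cos 139° = -2655.07
Net north component: -2403.45 m.

2403 m south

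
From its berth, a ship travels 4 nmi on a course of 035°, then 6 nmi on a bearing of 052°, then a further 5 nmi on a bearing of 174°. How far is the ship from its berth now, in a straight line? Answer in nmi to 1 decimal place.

Leg 1 (035°, 4 nmi): east 4 sin 35° = 2.29, north 4 cos 35° = 3.28
Leg 2 (052°, 6 nmi): east 6 sin 52° = 4.73, north 6 cos 52° = 3.69
Leg 3 (174°, 5 nmi): east 5 sin 174° = 0.52, north 5 cos 174° = -4.97
Net: 7.55 east, 2.00 north. Distance = √((7.55)² + (2.00)²) = 7.805 nmi.

7.8 nmi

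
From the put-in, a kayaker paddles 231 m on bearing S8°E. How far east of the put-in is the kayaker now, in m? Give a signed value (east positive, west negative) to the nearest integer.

32 m

Leg 1 (S8°E, 231 m): east 231 sin 172° = 32.15, north 231 cos 172° = -228.75
Net east component: 32.15 m.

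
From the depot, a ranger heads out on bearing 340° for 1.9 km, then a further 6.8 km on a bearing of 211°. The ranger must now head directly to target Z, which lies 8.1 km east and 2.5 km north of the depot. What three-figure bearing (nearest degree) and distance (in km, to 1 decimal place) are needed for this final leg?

062°, 13.9 km

Leg 1 (340°, 1.9 km): east 1.9 sin 340° = -0.65, north 1.9 cos 340° = 1.79
Leg 2 (211°, 6.8 km): east 6.8 sin 211° = -3.50, north 6.8 cos 211° = -5.83
Current position: (-4.15, -4.04). Target: (8.1, 2.5). Remaining: Δeast = 12.25, Δnorth = 6.54.
Bearing = atan2(12.25, 6.54) mod 360° = 61.90°; distance = √((12.25)² + (6.54)²) = 13.890 km.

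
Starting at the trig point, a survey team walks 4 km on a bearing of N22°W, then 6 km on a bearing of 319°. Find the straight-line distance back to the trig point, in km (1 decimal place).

9.9 km

Leg 1 (N22°W, 4 km): east 4 sin 338° = -1.50, north 4 cos 338° = 3.71
Leg 2 (319°, 6 km): east 6 sin 319° = -3.94, north 6 cos 319° = 4.53
Net: -5.43 east, 8.24 north. Distance = √((-5.43)² + (8.24)²) = 9.868 km.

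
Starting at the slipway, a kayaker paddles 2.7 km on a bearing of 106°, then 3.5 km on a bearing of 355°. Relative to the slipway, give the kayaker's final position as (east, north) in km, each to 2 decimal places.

Leg 1 (106°, 2.7 km): east 2.7 sin 106° = 2.60, north 2.7 cos 106° = -0.74
Leg 2 (355°, 3.5 km): east 3.5 sin 355° = -0.31, north 3.5 cos 355° = 3.49
Summing: 2.29 km east, 2.74 km north → (2.29, 2.74).

(2.29, 2.74)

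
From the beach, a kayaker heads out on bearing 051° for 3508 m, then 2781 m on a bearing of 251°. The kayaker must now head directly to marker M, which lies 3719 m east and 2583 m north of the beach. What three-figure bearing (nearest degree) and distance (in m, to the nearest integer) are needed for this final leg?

Leg 1 (051°, 3508 m): east 3508 sin 51° = 2726.23, north 3508 cos 51° = 2207.66
Leg 2 (251°, 2781 m): east 2781 sin 251° = -2629.49, north 2781 cos 251° = -905.41
Current position: (96.74, 1302.25). Target: (3719, 2583). Remaining: Δeast = 3622.26, Δnorth = 1280.75.
Bearing = atan2(3622.26, 1280.75) mod 360° = 70.53°; distance = √((3622.26)² + (1280.75)²) = 3842.015 m.

071°, 3842 m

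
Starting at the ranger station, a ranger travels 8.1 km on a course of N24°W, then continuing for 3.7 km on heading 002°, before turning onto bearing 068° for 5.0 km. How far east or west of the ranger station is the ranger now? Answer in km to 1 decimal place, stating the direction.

1.5 km east

Leg 1 (N24°W, 8.1 km): east 8.1 sin 336° = -3.29, north 8.1 cos 336° = 7.40
Leg 2 (002°, 3.7 km): east 3.7 sin 2° = 0.13, north 3.7 cos 2° = 3.70
Leg 3 (068°, 5.0 km): east 5.0 sin 68° = 4.64, north 5.0 cos 68° = 1.87
Net east component: 1.47 km.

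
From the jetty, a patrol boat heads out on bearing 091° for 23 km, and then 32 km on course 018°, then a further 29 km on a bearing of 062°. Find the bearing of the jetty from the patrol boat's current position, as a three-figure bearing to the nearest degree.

233°

Leg 1 (091°, 23 km): east 23 sin 91° = 23.00, north 23 cos 91° = -0.40
Leg 2 (018°, 32 km): east 32 sin 18° = 9.89, north 32 cos 18° = 30.43
Leg 3 (062°, 29 km): east 29 sin 62° = 25.61, north 29 cos 62° = 13.61
Net displacement: 58.49 east, 43.65 north. Direction back to start is (-58.49, -43.65): bearing = atan2(-58.49, -43.65) mod 360° = 233.27° ≈ 233°.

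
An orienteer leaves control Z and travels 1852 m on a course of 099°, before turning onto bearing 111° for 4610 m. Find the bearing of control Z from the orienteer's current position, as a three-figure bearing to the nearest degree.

288°

Leg 1 (099°, 1852 m): east 1852 sin 99° = 1829.20, north 1852 cos 99° = -289.72
Leg 2 (111°, 4610 m): east 4610 sin 111° = 4303.81, north 4610 cos 111° = -1652.08
Net displacement: 6133.00 east, -1941.79 north. Direction back to start is (-6133.00, 1941.79): bearing = atan2(-6133.00, 1941.79) mod 360° = 287.57° ≈ 288°.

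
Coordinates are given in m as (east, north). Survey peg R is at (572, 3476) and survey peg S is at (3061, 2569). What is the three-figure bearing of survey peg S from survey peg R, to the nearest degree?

110°

Δeast = 3061 − 572 = 2489.00; Δnorth = 2569 − 3476 = -907.00.
Bearing = atan2(Δeast, Δnorth) mod 360° = 110.02° ≈ 110°.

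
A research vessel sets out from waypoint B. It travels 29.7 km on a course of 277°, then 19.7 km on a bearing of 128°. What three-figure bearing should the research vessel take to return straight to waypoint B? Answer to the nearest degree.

059°

Leg 1 (277°, 29.7 km): east 29.7 sin 277° = -29.48, north 29.7 cos 277° = 3.62
Leg 2 (128°, 19.7 km): east 19.7 sin 128° = 15.52, north 19.7 cos 128° = -12.13
Net displacement: -13.95 east, -8.51 north. Direction back to start is (13.95, 8.51): bearing = atan2(13.95, 8.51) mod 360° = 58.63° ≈ 059°.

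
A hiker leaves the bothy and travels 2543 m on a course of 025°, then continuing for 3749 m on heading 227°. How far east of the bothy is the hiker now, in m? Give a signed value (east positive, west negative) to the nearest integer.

-1667 m

Leg 1 (025°, 2543 m): east 2543 sin 25° = 1074.72, north 2543 cos 25° = 2304.74
Leg 2 (227°, 3749 m): east 3749 sin 227° = -2741.85, north 3749 cos 227° = -2556.81
Net east component: -1667.13 m.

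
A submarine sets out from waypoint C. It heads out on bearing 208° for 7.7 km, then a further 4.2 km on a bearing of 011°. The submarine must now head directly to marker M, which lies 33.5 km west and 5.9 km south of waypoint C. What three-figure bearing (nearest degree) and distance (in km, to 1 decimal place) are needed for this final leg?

264°, 30.9 km

Leg 1 (208°, 7.7 km): east 7.7 sin 208° = -3.61, north 7.7 cos 208° = -6.80
Leg 2 (011°, 4.2 km): east 4.2 sin 11° = 0.80, north 4.2 cos 11° = 4.12
Current position: (-2.81, -2.68). Target: (-33.5, -5.9). Remaining: Δeast = -30.69, Δnorth = -3.22.
Bearing = atan2(-30.69, -3.22) mod 360° = 264.00°; distance = √((-30.69)² + (-3.22)²) = 30.855 km.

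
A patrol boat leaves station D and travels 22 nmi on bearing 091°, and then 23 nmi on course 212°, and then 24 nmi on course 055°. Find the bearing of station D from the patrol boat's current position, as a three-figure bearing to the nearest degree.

282°

Leg 1 (091°, 22 nmi): east 22 sin 91° = 22.00, north 22 cos 91° = -0.38
Leg 2 (212°, 23 nmi): east 23 sin 212° = -12.19, north 23 cos 212° = -19.51
Leg 3 (055°, 24 nmi): east 24 sin 55° = 19.66, north 24 cos 55° = 13.77
Net displacement: 29.47 east, -6.12 north. Direction back to start is (-29.47, 6.12): bearing = atan2(-29.47, 6.12) mod 360° = 281.74° ≈ 282°.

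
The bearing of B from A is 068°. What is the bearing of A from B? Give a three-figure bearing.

Back-bearing = 068° + 180° = 248°.

248°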